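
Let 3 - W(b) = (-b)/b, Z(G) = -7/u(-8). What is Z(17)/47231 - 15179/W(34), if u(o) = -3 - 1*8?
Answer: -7886112811/2078164 ≈ -3794.8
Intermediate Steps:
u(o) = -11 (u(o) = -3 - 8 = -11)
Z(G) = 7/11 (Z(G) = -7/(-11) = -7*(-1/11) = 7/11)
W(b) = 4 (W(b) = 3 - (-b)/b = 3 - 1*(-1) = 3 + 1 = 4)
Z(17)/47231 - 15179/W(34) = (7/11)/47231 - 15179/4 = (7/11)*(1/47231) - 15179*¼ = 7/519541 - 15179/4 = -7886112811/2078164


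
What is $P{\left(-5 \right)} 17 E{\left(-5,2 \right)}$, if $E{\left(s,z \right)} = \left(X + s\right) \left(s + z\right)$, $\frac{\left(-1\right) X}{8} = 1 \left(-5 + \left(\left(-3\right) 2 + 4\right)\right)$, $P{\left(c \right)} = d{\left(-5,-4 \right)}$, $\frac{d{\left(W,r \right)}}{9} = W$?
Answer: $117045$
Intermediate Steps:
$d{\left(W,r \right)} = 9 W$
$P{\left(c \right)} = -45$ ($P{\left(c \right)} = 9 \left(-5\right) = -45$)
$X = 56$ ($X = - 8 \cdot 1 \left(-5 + \left(\left(-3\right) 2 + 4\right)\right) = - 8 \cdot 1 \left(-5 + \left(-6 + 4\right)\right) = - 8 \cdot 1 \left(-5 - 2\right) = - 8 \cdot 1 \left(-7\right) = \left(-8\right) \left(-7\right) = 56$)
$E{\left(s,z \right)} = \left(56 + s\right) \left(s + z\right)$
$P{\left(-5 \right)} 17 E{\left(-5,2 \right)} = \left(-45\right) 17 \left(\left(-5\right)^{2} + 56 \left(-5\right) + 56 \cdot 2 - 10\right) = - 765 \left(25 - 280 + 112 - 10\right) = \left(-765\right) \left(-153\right) = 117045$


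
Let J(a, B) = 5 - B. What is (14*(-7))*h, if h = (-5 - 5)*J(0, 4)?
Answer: 980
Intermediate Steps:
h = -10 (h = (-5 - 5)*(5 - 1*4) = -10*(5 - 4) = -10*1 = -10)
(14*(-7))*h = (14*(-7))*(-10) = -98*(-10) = 980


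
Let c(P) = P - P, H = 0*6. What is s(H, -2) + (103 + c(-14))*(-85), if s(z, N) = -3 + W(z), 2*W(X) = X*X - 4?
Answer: -8760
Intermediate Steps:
W(X) = -2 + X²/2 (W(X) = (X*X - 4)/2 = (X² - 4)/2 = (-4 + X²)/2 = -2 + X²/2)
H = 0
c(P) = 0
s(z, N) = -5 + z²/2 (s(z, N) = -3 + (-2 + z²/2) = -5 + z²/2)
s(H, -2) + (103 + c(-14))*(-85) = (-5 + (½)*0²) + (103 + 0)*(-85) = (-5 + (½)*0) + 103*(-85) = (-5 + 0) - 8755 = -5 - 8755 = -8760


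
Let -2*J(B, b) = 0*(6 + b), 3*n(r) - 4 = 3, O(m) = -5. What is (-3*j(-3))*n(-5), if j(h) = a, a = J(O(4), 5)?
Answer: 0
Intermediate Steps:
n(r) = 7/3 (n(r) = 4/3 + (⅓)*3 = 4/3 + 1 = 7/3)
J(B, b) = 0 (J(B, b) = -0*(6 + b) = -½*0 = 0)
a = 0
j(h) = 0
(-3*j(-3))*n(-5) = -3*0*(7/3) = 0*(7/3) = 0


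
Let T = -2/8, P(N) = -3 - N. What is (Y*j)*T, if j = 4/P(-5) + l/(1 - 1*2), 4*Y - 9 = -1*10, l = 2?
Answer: 0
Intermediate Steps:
Y = -1/4 (Y = 9/4 + (-1*10)/4 = 9/4 + (1/4)*(-10) = 9/4 - 5/2 = -1/4 ≈ -0.25000)
j = 0 (j = 4/(-3 - 1*(-5)) + 2/(1 - 1*2) = 4/(-3 + 5) + 2/(1 - 2) = 4/2 + 2/(-1) = 4*(1/2) + 2*(-1) = 2 - 2 = 0)
T = -1/4 (T = -2*1/8 = -1/4 ≈ -0.25000)
(Y*j)*T = -1/4*0*(-1/4) = 0*(-1/4) = 0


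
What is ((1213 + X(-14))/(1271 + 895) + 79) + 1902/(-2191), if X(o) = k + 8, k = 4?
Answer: 373475017/4745706 ≈ 78.698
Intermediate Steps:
X(o) = 12 (X(o) = 4 + 8 = 12)
((1213 + X(-14))/(1271 + 895) + 79) + 1902/(-2191) = ((1213 + 12)/(1271 + 895) + 79) + 1902/(-2191) = (1225/2166 + 79) + 1902*(-1/2191) = (1225*(1/2166) + 79) - 1902/2191 = (1225/2166 + 79) - 1902/2191 = 172339/2166 - 1902/2191 = 373475017/4745706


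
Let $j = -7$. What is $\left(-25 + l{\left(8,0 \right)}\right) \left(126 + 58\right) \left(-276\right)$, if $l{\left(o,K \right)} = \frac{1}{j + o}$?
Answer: $1218816$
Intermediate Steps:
$l{\left(o,K \right)} = \frac{1}{-7 + o}$
$\left(-25 + l{\left(8,0 \right)}\right) \left(126 + 58\right) \left(-276\right) = \left(-25 + \frac{1}{-7 + 8}\right) \left(126 + 58\right) \left(-276\right) = \left(-25 + 1^{-1}\right) 184 \left(-276\right) = \left(-25 + 1\right) 184 \left(-276\right) = \left(-24\right) 184 \left(-276\right) = \left(-4416\right) \left(-276\right) = 1218816$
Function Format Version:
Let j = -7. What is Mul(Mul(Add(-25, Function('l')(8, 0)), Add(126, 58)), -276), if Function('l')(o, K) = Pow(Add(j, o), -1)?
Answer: 1218816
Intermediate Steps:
Function('l')(o, K) = Pow(Add(-7, o), -1)
Mul(Mul(Add(-25, Function('l')(8, 0)), Add(126, 58)), -276) = Mul(Mul(Add(-25, Pow(Add(-7, 8), -1)), Add(126, 58)), -276) = Mul(Mul(Add(-25, Pow(1, -1)), 184), -276) = Mul(Mul(Add(-25, 1), 184), -276) = Mul(Mul(-24, 184), -276) = Mul(-4416, -276) = 1218816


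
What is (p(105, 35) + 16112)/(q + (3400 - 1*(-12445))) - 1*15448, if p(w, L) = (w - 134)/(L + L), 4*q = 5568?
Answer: -18638274509/1206590 ≈ -15447.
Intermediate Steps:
q = 1392 (q = (¼)*5568 = 1392)
p(w, L) = (-134 + w)/(2*L) (p(w, L) = (-134 + w)/((2*L)) = (-134 + w)*(1/(2*L)) = (-134 + w)/(2*L))
(p(105, 35) + 16112)/(q + (3400 - 1*(-12445))) - 1*15448 = ((½)*(-134 + 105)/35 + 16112)/(1392 + (3400 - 1*(-12445))) - 1*15448 = ((½)*(1/35)*(-29) + 16112)/(1392 + (3400 + 12445)) - 15448 = (-29/70 + 16112)/(1392 + 15845) - 15448 = (1127811/70)/17237 - 15448 = (1127811/70)*(1/17237) - 15448 = 1127811/1206590 - 15448 = -18638274509/1206590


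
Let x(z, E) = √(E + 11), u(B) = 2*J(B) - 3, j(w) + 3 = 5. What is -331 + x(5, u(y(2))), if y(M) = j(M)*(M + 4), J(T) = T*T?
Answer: -331 + 2*√74 ≈ -313.80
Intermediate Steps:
j(w) = 2 (j(w) = -3 + 5 = 2)
J(T) = T²
y(M) = 8 + 2*M (y(M) = 2*(M + 4) = 2*(4 + M) = 8 + 2*M)
u(B) = -3 + 2*B² (u(B) = 2*B² - 3 = -3 + 2*B²)
x(z, E) = √(11 + E)
-331 + x(5, u(y(2))) = -331 + √(11 + (-3 + 2*(8 + 2*2)²)) = -331 + √(11 + (-3 + 2*(8 + 4)²)) = -331 + √(11 + (-3 + 2*12²)) = -331 + √(11 + (-3 + 2*144)) = -331 + √(11 + (-3 + 288)) = -331 + √(11 + 285) = -331 + √296 = -331 + 2*√74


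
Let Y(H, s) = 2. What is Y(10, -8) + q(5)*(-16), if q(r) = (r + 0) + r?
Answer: -158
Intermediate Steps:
q(r) = 2*r (q(r) = r + r = 2*r)
Y(10, -8) + q(5)*(-16) = 2 + (2*5)*(-16) = 2 + 10*(-16) = 2 - 160 = -158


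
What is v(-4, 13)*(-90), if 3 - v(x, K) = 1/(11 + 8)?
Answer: -5040/19 ≈ -265.26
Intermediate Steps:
v(x, K) = 56/19 (v(x, K) = 3 - 1/(11 + 8) = 3 - 1/19 = 56/19)
v(-4, 13)*(-90) = (56/19)*(-90) = -5040/19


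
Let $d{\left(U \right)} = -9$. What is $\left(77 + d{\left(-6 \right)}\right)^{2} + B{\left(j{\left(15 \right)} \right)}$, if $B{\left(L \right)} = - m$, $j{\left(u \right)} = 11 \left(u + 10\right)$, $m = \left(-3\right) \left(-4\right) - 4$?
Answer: $4616$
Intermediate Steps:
$m = 8$ ($m = 12 - 4 = 8$)
$j{\left(u \right)} = 110 + 11 u$ ($j{\left(u \right)} = 11 \left(10 + u\right) = 110 + 11 u$)
$B{\left(L \right)} = -8$ ($B{\left(L \right)} = \left(-1\right) 8 = -8$)
$\left(77 + d{\left(-6 \right)}\right)^{2} + B{\left(j{\left(15 \right)} \right)} = \left(77 - 9\right)^{2} - 8 = 68^{2} - 8 = 4624 - 8 = 4616$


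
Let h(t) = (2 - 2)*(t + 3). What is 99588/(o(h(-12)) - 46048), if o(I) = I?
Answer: -24897/11512 ≈ -2.1627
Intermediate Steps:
h(t) = 0 (h(t) = 0*(3 + t) = 0)
99588/(o(h(-12)) - 46048) = 99588/(0 - 46048) = 99588/(-46048) = 99588*(-1/46048) = -24897/11512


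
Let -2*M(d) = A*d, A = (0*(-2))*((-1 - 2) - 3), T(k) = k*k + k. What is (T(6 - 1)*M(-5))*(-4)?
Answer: 0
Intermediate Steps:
T(k) = k + k² (T(k) = k² + k = k + k²)
A = 0 (A = 0*(-3 - 3) = 0*(-6) = 0)
M(d) = 0 (M(d) = -0*d = -½*0 = 0)
(T(6 - 1)*M(-5))*(-4) = (((6 - 1)*(1 + (6 - 1)))*0)*(-4) = ((5*(1 + 5))*0)*(-4) = ((5*6)*0)*(-4) = (30*0)*(-4) = 0*(-4) = 0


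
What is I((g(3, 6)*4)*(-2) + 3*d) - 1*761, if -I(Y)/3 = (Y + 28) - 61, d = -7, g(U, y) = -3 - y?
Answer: -815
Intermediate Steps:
I(Y) = 99 - 3*Y (I(Y) = -3*((Y + 28) - 61) = -3*((28 + Y) - 61) = -3*(-33 + Y) = 99 - 3*Y)
I((g(3, 6)*4)*(-2) + 3*d) - 1*761 = (99 - 3*(((-3 - 1*6)*4)*(-2) + 3*(-7))) - 1*761 = (99 - 3*(((-3 - 6)*4)*(-2) - 21)) - 761 = (99 - 3*(-9*4*(-2) - 21)) - 761 = (99 - 3*(-36*(-2) - 21)) - 761 = (99 - 3*(72 - 21)) - 761 = (99 - 3*51) - 761 = (99 - 153) - 761 = -54 - 761 = -815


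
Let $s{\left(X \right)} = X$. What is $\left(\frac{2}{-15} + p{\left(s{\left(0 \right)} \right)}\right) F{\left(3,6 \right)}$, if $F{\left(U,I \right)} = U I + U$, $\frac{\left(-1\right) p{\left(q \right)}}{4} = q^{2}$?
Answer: $- \frac{14}{5} \approx -2.8$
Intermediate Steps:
$p{\left(q \right)} = - 4 q^{2}$
$F{\left(U,I \right)} = U + I U$ ($F{\left(U,I \right)} = I U + U = U + I U$)
$\left(\frac{2}{-15} + p{\left(s{\left(0 \right)} \right)}\right) F{\left(3,6 \right)} = \left(\frac{2}{-15} - 4 \cdot 0^{2}\right) 3 \left(1 + 6\right) = \left(2 \left(- \frac{1}{15}\right) - 0\right) 3 \cdot 7 = \left(- \frac{2}{15} + 0\right) 21 = \left(- \frac{2}{15}\right) 21 = - \frac{14}{5}$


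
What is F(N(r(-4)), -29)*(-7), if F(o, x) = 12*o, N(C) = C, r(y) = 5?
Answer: -420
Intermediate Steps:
F(N(r(-4)), -29)*(-7) = (12*5)*(-7) = 60*(-7) = -420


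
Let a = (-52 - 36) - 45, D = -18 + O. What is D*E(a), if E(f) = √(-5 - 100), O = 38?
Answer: 20*I*√105 ≈ 204.94*I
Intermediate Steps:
D = 20 (D = -18 + 38 = 20)
a = -133 (a = -88 - 45 = -133)
E(f) = I*√105 (E(f) = √(-105) = I*√105)
D*E(a) = 20*(I*√105) = 20*I*√105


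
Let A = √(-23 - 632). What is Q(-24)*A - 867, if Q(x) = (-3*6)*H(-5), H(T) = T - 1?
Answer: -867 + 108*I*√655 ≈ -867.0 + 2764.0*I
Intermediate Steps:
H(T) = -1 + T
A = I*√655 (A = √(-655) = I*√655 ≈ 25.593*I)
Q(x) = 108 (Q(x) = (-3*6)*(-1 - 5) = -18*(-6) = 108)
Q(-24)*A - 867 = 108*(I*√655) - 867 = 108*I*√655 - 867 = -867 + 108*I*√655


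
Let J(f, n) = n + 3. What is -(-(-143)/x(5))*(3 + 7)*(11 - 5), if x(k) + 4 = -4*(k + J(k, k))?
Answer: 2145/14 ≈ 153.21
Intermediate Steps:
J(f, n) = 3 + n
x(k) = -16 - 8*k (x(k) = -4 - 4*(k + (3 + k)) = -4 - 4*(3 + 2*k) = -4 + (-12 - 8*k) = -16 - 8*k)
-(-(-143)/x(5))*(3 + 7)*(11 - 5) = -(-(-143)/(-16 - 8*5))*(3 + 7)*(11 - 5) = -(-(-143)/(-16 - 40))*10*6 = -(-(-143)/(-56))*60 = -(-(-143)*(-1)/56)*60 = -(-13*11/56)*60 = -(-143)*60/56 = -1*(-2145/14) = 2145/14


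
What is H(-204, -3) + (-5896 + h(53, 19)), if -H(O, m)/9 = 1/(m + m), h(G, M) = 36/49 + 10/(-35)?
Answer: -577617/98 ≈ -5894.0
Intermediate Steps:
h(G, M) = 22/49 (h(G, M) = 36*(1/49) + 10*(-1/35) = 36/49 - 2/7 = 22/49)
H(O, m) = -9/(2*m) (H(O, m) = -9/(m + m) = -9*1/(2*m) = -9/(2*m))
H(-204, -3) + (-5896 + h(53, 19)) = -9/2/(-3) + (-5896 + 22/49) = -9/2*(-1/3) - 288882/49 = 3/2 - 288882/49 = -577617/98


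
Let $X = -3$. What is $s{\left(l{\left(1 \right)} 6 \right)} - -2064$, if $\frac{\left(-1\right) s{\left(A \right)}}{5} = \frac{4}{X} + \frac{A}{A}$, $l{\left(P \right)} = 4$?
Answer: $\frac{6197}{3} \approx 2065.7$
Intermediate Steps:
$s{\left(A \right)} = \frac{5}{3}$ ($s{\left(A \right)} = - 5 \left(\frac{4}{-3} + \frac{A}{A}\right) = - 5 \left(4 \left(- \frac{1}{3}\right) + 1\right) = - 5 \left(- \frac{4}{3} + 1\right) = \left(-5\right) \left(- \frac{1}{3}\right) = \frac{5}{3}$)
$s{\left(l{\left(1 \right)} 6 \right)} - -2064 = \frac{5}{3} - -2064 = \frac{5}{3} + 2064 = \frac{6197}{3}$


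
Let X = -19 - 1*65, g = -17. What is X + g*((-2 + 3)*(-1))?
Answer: -67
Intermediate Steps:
X = -84 (X = -19 - 65 = -84)
X + g*((-2 + 3)*(-1)) = -84 - 17*(-2 + 3)*(-1) = -84 - 17*(-1) = -84 + 17 = -67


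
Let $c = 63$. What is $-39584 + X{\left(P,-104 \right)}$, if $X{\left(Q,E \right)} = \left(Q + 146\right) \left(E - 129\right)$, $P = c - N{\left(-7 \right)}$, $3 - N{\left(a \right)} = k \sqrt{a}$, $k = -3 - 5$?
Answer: $-87582 + 1864 i \sqrt{7} \approx -87582.0 + 4931.7 i$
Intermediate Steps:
$k = -8$ ($k = -3 - 5 = -8$)
$N{\left(a \right)} = 3 + 8 \sqrt{a}$ ($N{\left(a \right)} = 3 - - 8 \sqrt{a} = 3 + 8 \sqrt{a}$)
$P = 60 - 8 i \sqrt{7}$ ($P = 63 - \left(3 + 8 \sqrt{-7}\right) = 63 - \left(3 + 8 i \sqrt{7}\right) = 60 - 8 i \sqrt{7} \approx 60.0 - 21.166 i$)
$X{\left(Q,E \right)} = \left(-129 + E\right) \left(146 + Q\right)$ ($X{\left(Q,E \right)} = \left(146 + Q\right) \left(-129 + E\right) = \left(-129 + E\right) \left(146 + Q\right)$)
$-39584 + X{\left(P,-104 \right)} = -39584 - \left(34018 + 233 \left(60 - 8 i \sqrt{7}\right)\right) = -39584 - \left(47998 - 1864 i \sqrt{7}\right) = -87582 + 1864 i \sqrt{7}$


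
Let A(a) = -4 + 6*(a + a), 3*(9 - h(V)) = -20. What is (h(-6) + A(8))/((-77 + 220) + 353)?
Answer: 323/1488 ≈ 0.21707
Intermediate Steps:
h(V) = 47/3 (h(V) = 9 - ⅓*(-20) = 9 + 20/3 = 47/3)
A(a) = -4 + 12*a (A(a) = -4 + 6*(2*a) = -4 + 12*a)
(h(-6) + A(8))/((-77 + 220) + 353) = (47/3 + (-4 + 12*8))/((-77 + 220) + 353) = (47/3 + (-4 + 96))/(143 + 353) = (47/3 + 92)/496 = (323/3)*(1/496) = 323/1488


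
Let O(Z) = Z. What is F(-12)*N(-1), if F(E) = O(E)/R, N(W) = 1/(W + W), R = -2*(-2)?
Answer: 3/2 ≈ 1.5000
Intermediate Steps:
R = 4
N(W) = 1/(2*W)
F(E) = E/4
F(-12)*N(-1) = ((¼)*(-12))*((½)/(-1)) = -3*(-1)/2 = -3*(-½) = 3/2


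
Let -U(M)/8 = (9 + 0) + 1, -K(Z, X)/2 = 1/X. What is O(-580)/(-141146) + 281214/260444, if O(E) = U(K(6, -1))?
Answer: 9928266691/9190157206 ≈ 1.0803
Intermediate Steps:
K(Z, X) = -2/X
U(M) = -80 (U(M) = -8*((9 + 0) + 1) = -8*(9 + 1) = -8*10 = -80)
O(E) = -80
O(-580)/(-141146) + 281214/260444 = -80/(-141146) + 281214/260444 = -80*(-1/141146) + 281214*(1/260444) = 40/70573 + 140607/130222 = 9928266691/9190157206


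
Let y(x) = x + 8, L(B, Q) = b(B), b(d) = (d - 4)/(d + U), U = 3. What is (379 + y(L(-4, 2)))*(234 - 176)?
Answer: 22910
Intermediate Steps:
b(d) = (-4 + d)/(3 + d) (b(d) = (d - 4)/(d + 3) = (-4 + d)/(3 + d))
L(B, Q) = (-4 + B)/(3 + B)
y(x) = 8 + x
(379 + y(L(-4, 2)))*(234 - 176) = (379 + (8 + (-4 - 4)/(3 - 4)))*(234 - 176) = (379 + (8 - 8/(-1)))*58 = (379 + (8 - 1*(-8)))*58 = (379 + (8 + 8))*58 = (379 + 16)*58 = 395*58 = 22910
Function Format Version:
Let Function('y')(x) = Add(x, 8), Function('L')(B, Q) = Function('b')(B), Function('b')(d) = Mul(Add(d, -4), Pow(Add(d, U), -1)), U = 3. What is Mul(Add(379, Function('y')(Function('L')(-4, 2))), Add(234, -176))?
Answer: 22910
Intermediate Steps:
Function('b')(d) = Mul(Pow(Add(3, d), -1), Add(-4, d)) (Function('b')(d) = Mul(Add(d, -4), Pow(Add(d, 3), -1)) = Mul(Add(-4, d), Pow(Add(3, d), -1)) = Mul(Pow(Add(3, d), -1), Add(-4, d)))
Function('L')(B, Q) = Mul(Pow(Add(3, B), -1), Add(-4, B))
Function('y')(x) = Add(8, x)
Mul(Add(379, Function('y')(Function('L')(-4, 2))), Add(234, -176)) = Mul(Add(379, Add(8, Mul(Pow(Add(3, -4), -1), Add(-4, -4)))), Add(234, -176)) = Mul(Add(379, Add(8, Mul(Pow(-1, -1), -8))), 58) = Mul(Add(379, Add(8, Mul(-1, -8))), 58) = Mul(Add(379, Add(8, 8)), 58) = Mul(Add(379, 16), 58) = Mul(395, 58) = 22910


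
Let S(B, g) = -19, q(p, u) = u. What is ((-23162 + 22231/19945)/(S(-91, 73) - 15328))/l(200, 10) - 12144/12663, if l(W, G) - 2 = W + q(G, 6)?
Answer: -19675230605117/20672493715440 ≈ -0.95176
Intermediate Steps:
l(W, G) = 8 + W (l(W, G) = 2 + (W + 6) = 2 + (6 + W) = 8 + W)
((-23162 + 22231/19945)/(S(-91, 73) - 15328))/l(200, 10) - 12144/12663 = ((-23162 + 22231/19945)/(-19 - 15328))/(8 + 200) - 12144/12663 = ((-23162 + 22231*(1/19945))/(-15347))/208 - 12144*1/12663 = ((-23162 + 22231/19945)*(-1/15347))*(1/208) - 4048/4221 = -461943859/19945*(-1/15347)*(1/208) - 4048/4221 = (461943859/306095915)*(1/208) - 4048/4221 = 35534143/4897534640 - 4048/4221 = -19675230605117/20672493715440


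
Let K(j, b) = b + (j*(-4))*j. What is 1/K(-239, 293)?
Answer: -1/228191 ≈ -4.3823e-6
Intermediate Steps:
K(j, b) = b - 4*j² (K(j, b) = b + (-4*j)*j = b - 4*j²)
1/K(-239, 293) = 1/(293 - 4*(-239)²) = 1/(293 - 4*57121) = 1/(293 - 228484) = 1/(-228191) = -1/228191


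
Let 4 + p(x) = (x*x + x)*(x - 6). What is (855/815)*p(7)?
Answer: 8892/163 ≈ 54.552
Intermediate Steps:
p(x) = -4 + (-6 + x)*(x + x**2) (p(x) = -4 + (x*x + x)*(x - 6) = -4 + (x**2 + x)*(-6 + x) = -4 + (x + x**2)*(-6 + x) = -4 + (-6 + x)*(x + x**2))
(855/815)*p(7) = (855/815)*(-4 + 7**3 - 6*7 - 5*7**2) = (855*(1/815))*(-4 + 343 - 42 - 5*49) = 171*(-4 + 343 - 42 - 245)/163 = (171/163)*52 = 8892/163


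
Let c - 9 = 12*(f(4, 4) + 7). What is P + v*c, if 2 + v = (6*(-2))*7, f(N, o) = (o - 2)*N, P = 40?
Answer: -16214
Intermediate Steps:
f(N, o) = N*(-2 + o) (f(N, o) = (-2 + o)*N = N*(-2 + o))
v = -86 (v = -2 + (6*(-2))*7 = -2 - 12*7 = -2 - 84 = -86)
c = 189 (c = 9 + 12*(4*(-2 + 4) + 7) = 9 + 12*(4*2 + 7) = 9 + 12*(8 + 7) = 9 + 12*15 = 9 + 180 = 189)
P + v*c = 40 - 86*189 = 40 - 16254 = -16214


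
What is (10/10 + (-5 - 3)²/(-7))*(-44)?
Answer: 2508/7 ≈ 358.29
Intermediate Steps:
(10/10 + (-5 - 3)²/(-7))*(-44) = (10*(⅒) + (-8)²*(-⅐))*(-44) = (1 + 64*(-⅐))*(-44) = (1 - 64/7)*(-44) = -57/7*(-44) = 2508/7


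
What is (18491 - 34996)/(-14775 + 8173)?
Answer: 5/2 ≈ 2.5000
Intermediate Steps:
(18491 - 34996)/(-14775 + 8173) = -16505/(-6602) = -16505*(-1/6602) = 5/2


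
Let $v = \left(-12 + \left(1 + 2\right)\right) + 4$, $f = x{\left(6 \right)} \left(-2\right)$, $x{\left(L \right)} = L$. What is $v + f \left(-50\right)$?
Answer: $595$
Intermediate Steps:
$f = -12$ ($f = 6 \left(-2\right) = -12$)
$v = -5$ ($v = \left(-12 + 3\right) + 4 = -9 + 4 = -5$)
$v + f \left(-50\right) = -5 - -600 = -5 + 600 = 595$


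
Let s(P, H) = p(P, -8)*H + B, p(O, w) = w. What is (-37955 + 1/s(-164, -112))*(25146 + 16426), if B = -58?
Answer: -661125523154/419 ≈ -1.5779e+9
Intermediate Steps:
s(P, H) = -58 - 8*H (s(P, H) = -8*H - 58 = -58 - 8*H)
(-37955 + 1/s(-164, -112))*(25146 + 16426) = (-37955 + 1/(-58 - 8*(-112)))*(25146 + 16426) = (-37955 + 1/(-58 + 896))*41572 = (-37955 + 1/838)*41572 = -31806289/838*41572 = -661125523154/419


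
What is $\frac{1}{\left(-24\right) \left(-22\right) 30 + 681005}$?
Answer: $\frac{1}{696845} \approx 1.435 \cdot 10^{-6}$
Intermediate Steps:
$\frac{1}{\left(-24\right) \left(-22\right) 30 + 681005} = \frac{1}{528 \cdot 30 + 681005} = \frac{1}{15840 + 681005} = \frac{1}{696845}$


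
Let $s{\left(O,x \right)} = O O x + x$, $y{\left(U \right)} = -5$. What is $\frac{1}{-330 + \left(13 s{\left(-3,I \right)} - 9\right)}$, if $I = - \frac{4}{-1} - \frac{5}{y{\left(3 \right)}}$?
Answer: $\frac{1}{311} \approx 0.0032154$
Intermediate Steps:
$I = 5$ ($I = - \frac{4}{-1} - \frac{5}{-5} = \left(-4\right) \left(-1\right) - -1 = 4 + 1 = 5$)
$s{\left(O,x \right)} = x + x O^{2}$ ($s{\left(O,x \right)} = O^{2} x + x = x O^{2} + x = x + x O^{2}$)
$\frac{1}{-330 + \left(13 s{\left(-3,I \right)} - 9\right)} = \frac{1}{-330 - \left(9 - 13 \cdot 5 \left(1 + \left(-3\right)^{2}\right)\right)} = \frac{1}{-330 - \left(9 - 13 \cdot 5 \left(1 + 9\right)\right)} = \frac{1}{-330 - \left(9 - 13 \cdot 5 \cdot 10\right)} = \frac{1}{-330 + \left(13 \cdot 50 - 9\right)} = \frac{1}{-330 + \left(650 - 9\right)} = \frac{1}{-330 + 641} = \frac{1}{311}$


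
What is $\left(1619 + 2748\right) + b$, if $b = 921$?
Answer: $5288$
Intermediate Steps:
$\left(1619 + 2748\right) + b = \left(1619 + 2748\right) + 921 = 4367 + 921 = 5288$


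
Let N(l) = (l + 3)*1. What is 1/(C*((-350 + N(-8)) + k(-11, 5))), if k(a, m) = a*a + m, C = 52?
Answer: -1/11908 ≈ -8.3977e-5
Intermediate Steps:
N(l) = 3 + l (N(l) = (3 + l)*1 = 3 + l)
k(a, m) = m + a² (k(a, m) = a² + m = m + a²)
1/(C*((-350 + N(-8)) + k(-11, 5))) = 1/(52*((-350 + (3 - 8)) + (5 + (-11)²))) = 1/(52*((-350 - 5) + (5 + 121))) = 1/(52*(-355 + 126)) = 1/(52*(-229)) = 1/(-11908) = -1/11908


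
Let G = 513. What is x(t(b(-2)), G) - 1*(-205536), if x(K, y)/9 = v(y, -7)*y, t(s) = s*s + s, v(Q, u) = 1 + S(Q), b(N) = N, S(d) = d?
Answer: 2578674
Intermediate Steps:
v(Q, u) = 1 + Q
t(s) = s + s² (t(s) = s² + s = s + s²)
x(K, y) = 9*y*(1 + y) (x(K, y) = 9*((1 + y)*y) = 9*(y*(1 + y)) = 9*y*(1 + y))
x(t(b(-2)), G) - 1*(-205536) = 9*513*(1 + 513) - 1*(-205536) = 9*513*514 + 205536 = 2373138 + 205536 = 2578674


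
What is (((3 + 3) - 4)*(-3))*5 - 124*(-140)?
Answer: 17330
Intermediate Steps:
(((3 + 3) - 4)*(-3))*5 - 124*(-140) = ((6 - 4)*(-3))*5 + 17360 = (2*(-3))*5 + 17360 = -6*5 + 17360 = -30 + 17360 = 17330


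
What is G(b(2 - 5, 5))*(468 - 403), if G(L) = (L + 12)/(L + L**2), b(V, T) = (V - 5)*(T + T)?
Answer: -221/316 ≈ -0.69937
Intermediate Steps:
b(V, T) = 2*T*(-5 + V) (b(V, T) = (-5 + V)*(2*T) = 2*T*(-5 + V))
G(L) = (12 + L)/(L + L**2)
G(b(2 - 5, 5))*(468 - 403) = ((12 + 2*5*(-5 + (2 - 5)))/(((2*5*(-5 + (2 - 5))))*(1 + 2*5*(-5 + (2 - 5)))))*(468 - 403) = ((12 + 2*5*(-5 - 3))/(((2*5*(-5 - 3)))*(1 + 2*5*(-5 - 3))))*65 = ((12 + 2*5*(-8))/(((2*5*(-8)))*(1 + 2*5*(-8))))*65 = ((12 - 80)/((-80)*(1 - 80)))*65 = -1/80*(-68)/(-79)*65 = -1/80*(-1/79)*(-68)*65 = -17/1580*65 = -221/316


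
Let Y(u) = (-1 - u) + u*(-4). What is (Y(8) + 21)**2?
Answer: 400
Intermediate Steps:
Y(u) = -1 - 5*u (Y(u) = (-1 - u) - 4*u = -1 - 5*u)
(Y(8) + 21)**2 = ((-1 - 5*8) + 21)**2 = ((-1 - 40) + 21)**2 = (-41 + 21)**2 = (-20)**2 = 400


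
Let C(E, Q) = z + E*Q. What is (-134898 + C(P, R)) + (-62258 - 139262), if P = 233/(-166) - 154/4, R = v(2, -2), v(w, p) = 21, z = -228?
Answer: -28011170/83 ≈ -3.3748e+5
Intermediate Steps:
R = 21
P = -3312/83 (P = 233*(-1/166) - 154*¼ = -233/166 - 77/2 = -3312/83 ≈ -39.904)
C(E, Q) = -228 + E*Q
(-134898 + C(P, R)) + (-62258 - 139262) = (-134898 + (-228 - 3312/83*21)) + (-62258 - 139262) = (-134898 + (-228 - 69552/83)) - 201520 = (-134898 - 88476/83) - 201520 = -11285010/83 - 201520 = -28011170/83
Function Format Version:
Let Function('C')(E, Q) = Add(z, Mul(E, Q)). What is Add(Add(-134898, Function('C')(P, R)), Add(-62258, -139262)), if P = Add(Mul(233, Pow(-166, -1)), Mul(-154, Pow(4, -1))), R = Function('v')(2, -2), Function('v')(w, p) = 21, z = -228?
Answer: Rational(-28011170, 83) ≈ -3.3748e+5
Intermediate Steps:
R = 21
P = Rational(-3312, 83) (P = Add(Mul(233, Rational(-1, 166)), Mul(-154, Rational(1, 4))) = Add(Rational(-233, 166), Rational(-77, 2)) = Rational(-3312, 83) ≈ -39.904)
Function('C')(E, Q) = Add(-228, Mul(E, Q))
Add(Add(-134898, Function('C')(P, R)), Add(-62258, -139262)) = Add(Add(-134898, Add(-228, Mul(Rational(-3312, 83), 21))), Add(-62258, -139262)) = Add(Add(-134898, Add(-228, Rational(-69552, 83))), -201520) = Add(Add(-134898, Rational(-88476, 83)), -201520) = Add(Rational(-11285010, 83), -201520) = Rational(-28011170, 83)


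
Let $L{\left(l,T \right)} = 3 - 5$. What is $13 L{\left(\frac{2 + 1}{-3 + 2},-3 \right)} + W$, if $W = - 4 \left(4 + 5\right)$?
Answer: $-62$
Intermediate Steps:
$W = -36$ ($W = \left(-4\right) 9 = -36$)
$L{\left(l,T \right)} = -2$
$13 L{\left(\frac{2 + 1}{-3 + 2},-3 \right)} + W = 13 \left(-2\right) - 36 = -26 - 36 = -62$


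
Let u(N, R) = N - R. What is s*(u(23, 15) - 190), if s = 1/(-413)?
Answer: 26/59 ≈ 0.44068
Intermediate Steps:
s = -1/413 ≈ -0.0024213
s*(u(23, 15) - 190) = -((23 - 1*15) - 190)/413 = -((23 - 15) - 190)/413 = -(8 - 190)/413 = -1/413*(-182) = 26/59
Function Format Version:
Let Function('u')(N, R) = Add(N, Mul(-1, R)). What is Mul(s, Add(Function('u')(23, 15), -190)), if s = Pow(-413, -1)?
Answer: Rational(26, 59) ≈ 0.44068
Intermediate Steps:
s = Rational(-1, 413) ≈ -0.0024213
Mul(s, Add(Function('u')(23, 15), -190)) = Mul(Rational(-1, 413), Add(Add(23, Mul(-1, 15)), -190)) = Mul(Rational(-1, 413), Add(Add(23, -15), -190)) = Mul(Rational(-1, 413), Add(8, -190)) = Mul(Rational(-1, 413), -182) = Rational(26, 59)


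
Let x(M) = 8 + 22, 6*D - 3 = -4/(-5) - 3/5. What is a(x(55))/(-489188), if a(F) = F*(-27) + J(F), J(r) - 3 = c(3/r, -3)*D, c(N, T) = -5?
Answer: 347/209652 ≈ 0.0016551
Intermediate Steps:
D = 8/15 (D = 1/2 + (-4/(-5) - 3/5)/6 = 1/2 + (-4*(-1/5) - 3*1/5)/6 = 1/2 + (4/5 - 3/5)/6 = 1/2 + (1/6)*(1/5) = 1/2 + 1/30 = 8/15 ≈ 0.53333)
x(M) = 30
J(r) = 1/3 (J(r) = 3 - 5*8/15 = 3 - 8/3 = 1/3)
a(F) = 1/3 - 27*F (a(F) = F*(-27) + 1/3 = -27*F + 1/3 = 1/3 - 27*F)
a(x(55))/(-489188) = (1/3 - 27*30)/(-489188) = (1/3 - 810)*(-1/489188) = -2429/3*(-1/489188) = 347/209652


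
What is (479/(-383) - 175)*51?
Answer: -3442704/383 ≈ -8988.8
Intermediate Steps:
(479/(-383) - 175)*51 = (479*(-1/383) - 175)*51 = (-479/383 - 175)*51 = -67504/383*51 = -3442704/383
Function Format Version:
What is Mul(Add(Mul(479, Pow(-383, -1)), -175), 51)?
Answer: Rational(-3442704, 383) ≈ -8988.8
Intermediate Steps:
Mul(Add(Mul(479, Pow(-383, -1)), -175), 51) = Mul(Add(Mul(479, Rational(-1, 383)), -175), 51) = Mul(Add(Rational(-479, 383), -175), 51) = Mul(Rational(-67504, 383), 51) = Rational(-3442704, 383)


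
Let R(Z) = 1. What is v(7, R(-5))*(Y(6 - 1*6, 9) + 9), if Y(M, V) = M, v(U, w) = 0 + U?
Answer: 63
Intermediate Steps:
v(U, w) = U
v(7, R(-5))*(Y(6 - 1*6, 9) + 9) = 7*((6 - 1*6) + 9) = 7*((6 - 6) + 9) = 7*(0 + 9) = 7*9 = 63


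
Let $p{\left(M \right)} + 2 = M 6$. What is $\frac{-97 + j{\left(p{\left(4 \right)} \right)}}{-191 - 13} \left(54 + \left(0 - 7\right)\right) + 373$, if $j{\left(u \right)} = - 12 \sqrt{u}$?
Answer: $\frac{80651}{204} + \frac{47 \sqrt{22}}{17} \approx 408.32$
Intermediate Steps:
$p{\left(M \right)} = -2 + 6 M$ ($p{\left(M \right)} = -2 + M 6 = -2 + 6 M$)
$\frac{-97 + j{\left(p{\left(4 \right)} \right)}}{-191 - 13} \left(54 + \left(0 - 7\right)\right) + 373 = \frac{-97 - 12 \sqrt{-2 + 6 \cdot 4}}{-191 - 13} \left(54 + \left(0 - 7\right)\right) + 373 = \frac{-97 - 12 \sqrt{-2 + 24}}{-204} \left(54 + \left(0 - 7\right)\right) + 373 = \left(-97 - 12 \sqrt{22}\right) \left(- \frac{1}{204}\right) \left(54 - 7\right) + 373 = \left(\frac{97}{204} + \frac{\sqrt{22}}{17}\right) 47 + 373 = \left(\frac{4559}{204} + \frac{47 \sqrt{22}}{17}\right) + 373 = \frac{80651}{204} + \frac{47 \sqrt{22}}{17}$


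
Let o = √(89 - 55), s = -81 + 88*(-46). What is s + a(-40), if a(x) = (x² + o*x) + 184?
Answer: -2345 - 40*√34 ≈ -2578.2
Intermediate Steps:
s = -4129 (s = -81 - 4048 = -4129)
o = √34 ≈ 5.8309
a(x) = 184 + x² + x*√34 (a(x) = (x² + √34*x) + 184 = (x² + x*√34) + 184 = 184 + x² + x*√34)
s + a(-40) = -4129 + (184 + (-40)² - 40*√34) = -4129 + (184 + 1600 - 40*√34) = -4129 + (1784 - 40*√34) = -2345 - 40*√34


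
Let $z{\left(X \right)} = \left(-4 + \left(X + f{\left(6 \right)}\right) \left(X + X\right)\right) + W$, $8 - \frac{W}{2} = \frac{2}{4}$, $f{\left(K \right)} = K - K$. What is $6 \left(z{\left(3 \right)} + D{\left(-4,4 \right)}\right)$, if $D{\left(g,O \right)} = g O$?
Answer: $78$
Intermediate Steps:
$f{\left(K \right)} = 0$
$W = 15$ ($W = 16 - 2 \cdot \frac{2}{4} = 16 - 2 \cdot 2 \cdot \frac{1}{4} = 16 - 1 = 15$)
$D{\left(g,O \right)} = O g$
$z{\left(X \right)} = 11 + 2 X^{2}$ ($z{\left(X \right)} = \left(-4 + \left(X + 0\right) \left(X + X\right)\right) + 15 = \left(-4 + X 2 X\right) + 15 = \left(-4 + 2 X^{2}\right) + 15 = 11 + 2 X^{2}$)
$6 \left(z{\left(3 \right)} + D{\left(-4,4 \right)}\right) = 6 \left(\left(11 + 2 \cdot 3^{2}\right) + 4 \left(-4\right)\right) = 6 \left(\left(11 + 2 \cdot 9\right) - 16\right) = 6 \left(\left(11 + 18\right) - 16\right) = 6 \left(29 - 16\right) = 6 \cdot 13 = 78$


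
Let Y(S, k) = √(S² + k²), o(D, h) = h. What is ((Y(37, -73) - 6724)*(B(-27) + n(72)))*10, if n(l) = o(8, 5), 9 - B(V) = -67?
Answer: -5446440 + 810*√6698 ≈ -5.3802e+6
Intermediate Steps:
B(V) = 76 (B(V) = 9 - 1*(-67) = 9 + 67 = 76)
n(l) = 5
((Y(37, -73) - 6724)*(B(-27) + n(72)))*10 = ((√(37² + (-73)²) - 6724)*(76 + 5))*10 = ((√(1369 + 5329) - 6724)*81)*10 = ((√6698 - 6724)*81)*10 = ((-6724 + √6698)*81)*10 = (-544644 + 81*√6698)*10 = -5446440 + 810*√6698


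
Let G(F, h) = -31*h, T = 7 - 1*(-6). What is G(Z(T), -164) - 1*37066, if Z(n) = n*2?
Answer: -31982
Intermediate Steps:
T = 13 (T = 7 + 6 = 13)
Z(n) = 2*n
G(Z(T), -164) - 1*37066 = -31*(-164) - 1*37066 = 5084 - 37066 = -31982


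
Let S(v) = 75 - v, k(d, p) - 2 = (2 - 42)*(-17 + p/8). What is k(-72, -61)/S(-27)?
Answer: 329/34 ≈ 9.6765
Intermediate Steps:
k(d, p) = 682 - 5*p (k(d, p) = 2 + (2 - 42)*(-17 + p/8) = 2 - 40*(-17 + p*(⅛)) = 2 - 40*(-17 + p/8) = 2 + (680 - 5*p) = 682 - 5*p)
k(-72, -61)/S(-27) = (682 - 5*(-61))/(75 - 1*(-27)) = (682 + 305)/(75 + 27) = 987/102 = 987*(1/102) = 329/34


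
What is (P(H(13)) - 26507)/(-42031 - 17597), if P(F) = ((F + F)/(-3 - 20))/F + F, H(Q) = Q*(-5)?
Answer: 305579/685722 ≈ 0.44563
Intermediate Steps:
H(Q) = -5*Q
P(F) = -2/23 + F (P(F) = ((2*F)/(-23))/F + F = ((2*F)*(-1/23))/F + F = (-2*F/23)/F + F = -2/23 + F)
(P(H(13)) - 26507)/(-42031 - 17597) = ((-2/23 - 5*13) - 26507)/(-42031 - 17597) = ((-2/23 - 65) - 26507)/(-59628) = (-1497/23 - 26507)*(-1/59628) = -611158/23*(-1/59628) = 305579/685722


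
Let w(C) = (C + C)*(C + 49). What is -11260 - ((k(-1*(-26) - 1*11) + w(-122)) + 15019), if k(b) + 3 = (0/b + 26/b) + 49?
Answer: -662081/15 ≈ -44139.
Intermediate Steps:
w(C) = 2*C*(49 + C) (w(C) = (2*C)*(49 + C) = 2*C*(49 + C))
k(b) = 46 + 26/b (k(b) = -3 + ((0/b + 26/b) + 49) = -3 + ((0 + 26/b) + 49) = -3 + (26/b + 49) = -3 + (49 + 26/b) = 46 + 26/b)
-11260 - ((k(-1*(-26) - 1*11) + w(-122)) + 15019) = -11260 - (((46 + 26/(-1*(-26) - 1*11)) + 2*(-122)*(49 - 122)) + 15019) = -11260 - (((46 + 26/(26 - 11)) + 2*(-122)*(-73)) + 15019) = -11260 - (((46 + 26/15) + 17812) + 15019) = -11260 - ((716/15 + 17812) + 15019) = -11260 - (267896/15 + 15019) = -11260 - 1*493181/15 = -11260 - 493181/15 = -662081/15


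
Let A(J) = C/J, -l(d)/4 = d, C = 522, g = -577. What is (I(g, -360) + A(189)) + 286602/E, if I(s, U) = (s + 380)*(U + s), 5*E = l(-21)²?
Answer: 217318747/1176 ≈ 1.8479e+5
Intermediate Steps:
l(d) = -4*d
A(J) = 522/J
E = 7056/5 (E = (-4*(-21))²/5 = (⅕)*84² = (⅕)*7056 = 7056/5 ≈ 1411.2)
I(s, U) = (380 + s)*(U + s)
(I(g, -360) + A(189)) + 286602/E = (((-577)² + 380*(-360) + 380*(-577) - 360*(-577)) + 522/189) + 286602/(7056/5) = ((332929 - 136800 - 219260 + 207720) + 522*(1/189)) + 286602*(5/7056) = (184589 + 58/21) + 238835/1176 = 3876427/21 + 238835/1176 = 217318747/1176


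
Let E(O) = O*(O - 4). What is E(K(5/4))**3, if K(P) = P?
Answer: -166375/4096 ≈ -40.619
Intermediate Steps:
E(O) = O*(-4 + O)
E(K(5/4))**3 = ((5/4)*(-4 + 5/4))**3 = ((5*(1/4))*(-4 + 5*(1/4)))**3 = (5*(-4 + 5/4)/4)**3 = ((5/4)*(-11/4))**3 = (-55/16)**3 = -166375/4096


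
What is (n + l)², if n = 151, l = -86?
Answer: 4225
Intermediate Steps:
(n + l)² = (151 - 86)² = 65² = 4225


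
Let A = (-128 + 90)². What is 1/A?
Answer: 1/1444 ≈ 0.00069252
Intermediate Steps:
A = 1444 (A = (-38)² = 1444)
1/A = 1/1444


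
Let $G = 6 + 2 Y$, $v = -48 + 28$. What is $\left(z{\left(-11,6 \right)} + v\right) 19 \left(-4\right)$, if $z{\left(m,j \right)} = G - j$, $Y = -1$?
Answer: $1672$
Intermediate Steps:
$v = -20$
$G = 4$ ($G = 6 + 2 \left(-1\right) = 6 - 2 = 4$)
$z{\left(m,j \right)} = 4 - j$
$\left(z{\left(-11,6 \right)} + v\right) 19 \left(-4\right) = \left(\left(4 - 6\right) - 20\right) 19 \left(-4\right) = \left(\left(4 - 6\right) - 20\right) \left(-76\right) = \left(-2 - 20\right) \left(-76\right) = \left(-22\right) \left(-76\right) = 1672$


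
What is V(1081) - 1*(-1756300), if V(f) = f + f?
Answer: 1758462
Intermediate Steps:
V(f) = 2*f
V(1081) - 1*(-1756300) = 2*1081 - 1*(-1756300) = 2162 + 1756300 = 1758462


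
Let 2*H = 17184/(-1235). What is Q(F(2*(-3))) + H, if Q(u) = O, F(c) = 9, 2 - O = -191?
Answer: 229763/1235 ≈ 186.04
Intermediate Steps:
O = 193 (O = 2 - 1*(-191) = 2 + 191 = 193)
Q(u) = 193
H = -8592/1235 (H = (17184/(-1235))/2 = (17184*(-1/1235))/2 = (½)*(-17184/1235) = -8592/1235 ≈ -6.9571)
Q(F(2*(-3))) + H = 193 - 8592/1235 = 229763/1235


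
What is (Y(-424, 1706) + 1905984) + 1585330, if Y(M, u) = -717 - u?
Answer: 3488891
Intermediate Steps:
(Y(-424, 1706) + 1905984) + 1585330 = ((-717 - 1*1706) + 1905984) + 1585330 = ((-717 - 1706) + 1905984) + 1585330 = (-2423 + 1905984) + 1585330 = 1903561 + 1585330 = 3488891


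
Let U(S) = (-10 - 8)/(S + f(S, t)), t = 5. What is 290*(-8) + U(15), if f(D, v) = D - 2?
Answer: -32489/14 ≈ -2320.6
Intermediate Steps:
f(D, v) = -2 + D
U(S) = -18/(-2 + 2*S) (U(S) = (-10 - 8)/(S + (-2 + S)) = -18/(-2 + 2*S))
290*(-8) + U(15) = 290*(-8) - 9/(-1 + 15) = -2320 - 9/14 = -32489/14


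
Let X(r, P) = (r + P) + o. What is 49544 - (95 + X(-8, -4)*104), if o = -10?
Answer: 51737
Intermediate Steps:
X(r, P) = -10 + P + r (X(r, P) = (r + P) - 10 = (P + r) - 10 = -10 + P + r)
49544 - (95 + X(-8, -4)*104) = 49544 - (95 + (-10 - 4 - 8)*104) = 49544 - (95 - 22*104) = 49544 - (95 - 2288) = 49544 - 1*(-2193) = 49544 + 2193 = 51737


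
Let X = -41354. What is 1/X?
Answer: -1/41354 ≈ -2.4181e-5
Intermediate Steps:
1/X = 1/(-41354) = -1/41354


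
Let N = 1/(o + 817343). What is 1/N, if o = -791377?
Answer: 25966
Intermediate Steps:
N = 1/25966 (N = 1/(-791377 + 817343) = 1/25966 ≈ 3.8512e-5)
1/N = 1/(1/25966) = 25966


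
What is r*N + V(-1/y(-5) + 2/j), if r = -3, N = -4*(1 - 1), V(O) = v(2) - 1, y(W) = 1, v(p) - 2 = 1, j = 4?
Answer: 2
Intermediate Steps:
v(p) = 3 (v(p) = 2 + 1 = 3)
V(O) = 2 (V(O) = 3 - 1 = 2)
N = 0 (N = -4*0 = 0)
r*N + V(-1/y(-5) + 2/j) = -3*0 + 2 = 0 + 2 = 2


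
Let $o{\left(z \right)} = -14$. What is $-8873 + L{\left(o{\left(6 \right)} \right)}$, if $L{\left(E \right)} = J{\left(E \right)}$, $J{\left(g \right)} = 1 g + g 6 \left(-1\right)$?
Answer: $-8803$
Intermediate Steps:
$J{\left(g \right)} = - 5 g$ ($J{\left(g \right)} = g + g \left(-6\right) = g - 6 g = - 5 g$)
$L{\left(E \right)} = - 5 E$
$-8873 + L{\left(o{\left(6 \right)} \right)} = -8873 - -70 = -8873 + 70 = -8803$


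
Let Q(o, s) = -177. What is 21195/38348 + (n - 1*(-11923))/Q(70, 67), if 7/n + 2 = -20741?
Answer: -3135454325497/46931701276 ≈ -66.809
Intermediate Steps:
n = -7/20743 (n = 7/(-2 - 20741) = 7/(-20743) = 7*(-1/20743) = -7/20743 ≈ -0.00033746)
21195/38348 + (n - 1*(-11923))/Q(70, 67) = 21195/38348 + (-7/20743 - 1*(-11923))/(-177) = 21195*(1/38348) + (-7/20743 + 11923)*(-1/177) = 21195/38348 + (247318782/20743)*(-1/177) = 21195/38348 - 82439594/1223837 = -3135454325497/46931701276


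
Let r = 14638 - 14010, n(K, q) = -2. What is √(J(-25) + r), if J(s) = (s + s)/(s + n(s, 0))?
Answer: √51018/9 ≈ 25.097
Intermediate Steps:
J(s) = 2*s/(-2 + s) (J(s) = (s + s)/(s - 2) = (2*s)/(-2 + s) = 2*s/(-2 + s))
r = 628
√(J(-25) + r) = √(2*(-25)/(-2 - 25) + 628) = √(2*(-25)/(-27) + 628) = √(2*(-25)*(-1/27) + 628) = √(50/27 + 628) = √(17006/27) = √51018/9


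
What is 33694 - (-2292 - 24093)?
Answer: 60079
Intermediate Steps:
33694 - (-2292 - 24093) = 33694 - 1*(-26385) = 33694 + 26385 = 60079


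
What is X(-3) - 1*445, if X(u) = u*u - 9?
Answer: -445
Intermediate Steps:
X(u) = -9 + u**2 (X(u) = u**2 - 9 = -9 + u**2)
X(-3) - 1*445 = (-9 + (-3)**2) - 1*445 = (-9 + 9) - 445 = 0 - 445 = -445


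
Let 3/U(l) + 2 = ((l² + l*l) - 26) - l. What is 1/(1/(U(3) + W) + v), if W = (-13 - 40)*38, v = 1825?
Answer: 26185/47787612 ≈ 0.00054795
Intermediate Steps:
W = -2014 (W = -53*38 = -2014)
U(l) = 3/(-28 - l + 2*l²) (U(l) = 3/(-2 + (((l² + l*l) - 26) - l)) = 3/(-2 + (((l² + l²) - 26) - l)) = 3/(-2 + ((2*l² - 26) - l)) = 3/(-2 + ((-26 + 2*l²) - l)) = 3/(-2 + (-26 - l + 2*l²)) = 3/(-28 - l + 2*l²))
1/(1/(U(3) + W) + v) = 1/(1/(3/(-28 - 1*3 + 2*3²) - 2014) + 1825) = 1/(1/(3/(-28 - 3 + 2*9) - 2014) + 1825) = 1/(1/(3/(-28 - 3 + 18) - 2014) + 1825) = 1/(1/(3/(-13) - 2014) + 1825) = 1/(1/(3*(-1/13) - 2014) + 1825) = 1/(1/(-3/13 - 2014) + 1825) = 1/(1/(-26185/13) + 1825) = 1/(-13/26185 + 1825) = 1/(47787612/26185) = 26185/47787612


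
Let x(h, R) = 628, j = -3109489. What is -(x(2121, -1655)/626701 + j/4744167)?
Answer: 1945740528913/2973174203067 ≈ 0.65443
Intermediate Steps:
-(x(2121, -1655)/626701 + j/4744167) = -(628/626701 - 3109489/4744167) = -1*(-1945740528913/2973174203067) = 1945740528913/2973174203067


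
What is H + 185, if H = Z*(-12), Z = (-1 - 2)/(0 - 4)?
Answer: 176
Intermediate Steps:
Z = 3/4 (Z = -3/(-4) = -3*(-1/4) = 3/4 ≈ 0.75000)
H = -9 (H = (3/4)*(-12) = -9)
H + 185 = -9 + 185 = 176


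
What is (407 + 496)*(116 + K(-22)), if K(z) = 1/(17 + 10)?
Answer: 943033/9 ≈ 1.0478e+5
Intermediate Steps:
K(z) = 1/27
(407 + 496)*(116 + K(-22)) = (407 + 496)*(116 + 1/27) = 903*(3133/27) = 943033/9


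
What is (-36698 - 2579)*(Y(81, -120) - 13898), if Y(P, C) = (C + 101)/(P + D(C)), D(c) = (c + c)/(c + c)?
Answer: 44762229435/82 ≈ 5.4588e+8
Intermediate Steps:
D(c) = 1 (D(c) = (2*c)/((2*c)) = (2*c)*(1/(2*c)) = 1)
Y(P, C) = (101 + C)/(1 + P) (Y(P, C) = (C + 101)/(P + 1) = (101 + C)/(1 + P))
(-36698 - 2579)*(Y(81, -120) - 13898) = (-36698 - 2579)*((101 - 120)/(1 + 81) - 13898) = -39277*(-19/82 - 13898) = -39277*(-1139655/82) = 44762229435/82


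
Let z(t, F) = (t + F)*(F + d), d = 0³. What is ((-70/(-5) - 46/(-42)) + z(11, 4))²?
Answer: 2486929/441 ≈ 5639.3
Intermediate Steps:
d = 0
z(t, F) = F*(F + t) (z(t, F) = (t + F)*(F + 0) = (F + t)*F = F*(F + t))
((-70/(-5) - 46/(-42)) + z(11, 4))² = ((-70/(-5) - 46/(-42)) + 4*(4 + 11))² = ((-70*(-⅕) - 46*(-1/42)) + 4*15)² = ((14 + 23/21) + 60)² = (317/21 + 60)² = (1577/21)² = 2486929/441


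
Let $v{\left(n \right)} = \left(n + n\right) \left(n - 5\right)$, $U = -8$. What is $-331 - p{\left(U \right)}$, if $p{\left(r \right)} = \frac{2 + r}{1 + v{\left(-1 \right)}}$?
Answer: $- \frac{4297}{13} \approx -330.54$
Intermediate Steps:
$v{\left(n \right)} = 2 n \left(-5 + n\right)$
$p{\left(r \right)} = \frac{2}{13} + \frac{r}{13}$ ($p{\left(r \right)} = \frac{2 + r}{1 + 2 \left(-1\right) \left(-5 - 1\right)} = \frac{2 + r}{1 + 2 \left(-1\right) \left(-6\right)} = \frac{2 + r}{1 + 12} = \frac{2 + r}{13} = \left(2 + r\right) \frac{1}{13} = \frac{2}{13} + \frac{r}{13}$)
$-331 - p{\left(U \right)} = -331 - \left(\frac{2}{13} + \frac{1}{13} \left(-8\right)\right) = -331 - \left(\frac{2}{13} - \frac{8}{13}\right) = -331 - - \frac{6}{13} = -331 + \frac{6}{13} = - \frac{4297}{13}$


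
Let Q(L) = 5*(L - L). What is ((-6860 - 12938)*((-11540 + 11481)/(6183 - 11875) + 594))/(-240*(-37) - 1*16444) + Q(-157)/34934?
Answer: 33469578193/21527144 ≈ 1554.8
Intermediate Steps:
Q(L) = 0 (Q(L) = 5*0 = 0)
((-6860 - 12938)*((-11540 + 11481)/(6183 - 11875) + 594))/(-240*(-37) - 1*16444) + Q(-157)/34934 = ((-6860 - 12938)*((-11540 + 11481)/(6183 - 11875) + 594))/(-240*(-37) - 1*16444) + 0/34934 = (-19798*(-59/(-5692) + 594))/(8880 - 16444) + 0*(1/34934) = -19798*(-59*(-1/5692) + 594)/(-7564) + 0 = -19798*(59/5692 + 594)*(-1/7564) + 0 = -19798*3381107/5692*(-1/7564) + 0 = -33469578193/2846*(-1/7564) + 0 = 33469578193/21527144 + 0 = 33469578193/21527144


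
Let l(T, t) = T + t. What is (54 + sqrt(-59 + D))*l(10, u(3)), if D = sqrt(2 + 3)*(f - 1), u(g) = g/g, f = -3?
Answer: 594 + 11*sqrt(-59 - 4*sqrt(5)) ≈ 594.0 + 90.671*I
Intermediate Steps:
u(g) = 1
D = -4*sqrt(5) (D = sqrt(2 + 3)*(-3 - 1) = sqrt(5)*(-4) = -4*sqrt(5) ≈ -8.9443)
(54 + sqrt(-59 + D))*l(10, u(3)) = (54 + sqrt(-59 - 4*sqrt(5)))*(10 + 1) = (54 + sqrt(-59 - 4*sqrt(5)))*11 = 594 + 11*sqrt(-59 - 4*sqrt(5))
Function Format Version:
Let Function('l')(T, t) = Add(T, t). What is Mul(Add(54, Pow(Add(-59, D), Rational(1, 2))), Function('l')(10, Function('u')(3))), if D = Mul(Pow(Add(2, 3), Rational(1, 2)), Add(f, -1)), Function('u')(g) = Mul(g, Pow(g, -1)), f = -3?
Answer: Add(594, Mul(11, Pow(Add(-59, Mul(-4, Pow(5, Rational(1, 2)))), Rational(1, 2)))) ≈ Add(594.00, Mul(90.671, I))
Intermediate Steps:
Function('u')(g) = 1
D = Mul(-4, Pow(5, Rational(1, 2))) (D = Mul(Pow(Add(2, 3), Rational(1, 2)), Add(-3, -1)) = Mul(Pow(5, Rational(1, 2)), -4) = Mul(-4, Pow(5, Rational(1, 2))) ≈ -8.9443)
Mul(Add(54, Pow(Add(-59, D), Rational(1, 2))), Function('l')(10, Function('u')(3))) = Mul(Add(54, Pow(Add(-59, Mul(-4, Pow(5, Rational(1, 2)))), Rational(1, 2))), Add(10, 1)) = Mul(Add(54, Pow(Add(-59, Mul(-4, Pow(5, Rational(1, 2)))), Rational(1, 2))), 11) = Add(594, Mul(11, Pow(Add(-59, Mul(-4, Pow(5, Rational(1, 2)))), Rational(1, 2))))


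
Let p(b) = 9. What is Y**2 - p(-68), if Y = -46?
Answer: 2107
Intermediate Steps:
Y**2 - p(-68) = (-46)**2 - 1*9 = 2116 - 9 = 2107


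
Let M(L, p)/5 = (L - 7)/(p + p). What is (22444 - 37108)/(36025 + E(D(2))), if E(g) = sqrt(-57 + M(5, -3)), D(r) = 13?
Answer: -1584811800/3893402041 + 14664*I*sqrt(498)/3893402041 ≈ -0.40705 + 8.405e-5*I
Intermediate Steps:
M(L, p) = 5*(-7 + L)/(2*p) (M(L, p) = 5*((L - 7)/(p + p)) = 5*((-7 + L)/((2*p))) = 5*((-7 + L)*(1/(2*p))) = 5*((-7 + L)/(2*p)) = 5*(-7 + L)/(2*p))
E(g) = I*sqrt(498)/3 (E(g) = sqrt(-57 + (5/2)*(-7 + 5)/(-3)) = sqrt(-57 + (5/2)*(-1/3)*(-2)) = sqrt(-57 + 5/3) = sqrt(-166/3) = I*sqrt(498)/3)
(22444 - 37108)/(36025 + E(D(2))) = (22444 - 37108)/(36025 + I*sqrt(498)/3) = -14664/(36025 + I*sqrt(498)/3)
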